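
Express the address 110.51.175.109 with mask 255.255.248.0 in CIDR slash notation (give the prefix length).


Binary: 11111111.11111111.11111000.00000000
Count leading 1s
Prefix: /21


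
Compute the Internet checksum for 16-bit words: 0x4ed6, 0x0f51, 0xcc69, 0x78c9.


Sum all words (with carry folding):
+ 0x4ed6 = 0x4ed6
+ 0x0f51 = 0x5e27
+ 0xcc69 = 0x2a91
+ 0x78c9 = 0xa35a
One's complement: ~0xa35a
Checksum = 0x5ca5


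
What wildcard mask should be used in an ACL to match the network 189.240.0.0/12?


Subnet mask: 255.240.0.0
Wildcard = 255.255.255.255 - subnet mask
255 - 255 = 0
255 - 240 = 15
255 - 0 = 255
255 - 0 = 255
Wildcard: 0.15.255.255


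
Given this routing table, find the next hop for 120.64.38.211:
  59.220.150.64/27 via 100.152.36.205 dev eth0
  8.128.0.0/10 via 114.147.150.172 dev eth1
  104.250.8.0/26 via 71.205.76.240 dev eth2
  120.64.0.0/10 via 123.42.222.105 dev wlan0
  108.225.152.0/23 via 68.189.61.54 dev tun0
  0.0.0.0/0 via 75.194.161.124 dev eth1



Longest prefix match for 120.64.38.211:
  /27 59.220.150.64: no
  /10 8.128.0.0: no
  /26 104.250.8.0: no
  /10 120.64.0.0: MATCH
  /23 108.225.152.0: no
  /0 0.0.0.0: MATCH
Selected: next-hop 123.42.222.105 via wlan0 (matched /10)


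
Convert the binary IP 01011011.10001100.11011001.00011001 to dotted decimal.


01011011 = 91
10001100 = 140
11011001 = 217
00011001 = 25
IP: 91.140.217.25


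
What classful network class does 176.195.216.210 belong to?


First octet: 176
Binary: 10110000
10xxxxxx -> Class B (128-191)
Class B, default mask 255.255.0.0 (/16)


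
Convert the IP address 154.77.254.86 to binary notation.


154 = 10011010
77 = 01001101
254 = 11111110
86 = 01010110
Binary: 10011010.01001101.11111110.01010110


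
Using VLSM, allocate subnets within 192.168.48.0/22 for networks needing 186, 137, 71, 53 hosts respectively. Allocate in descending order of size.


186 hosts -> /24 (254 usable): 192.168.48.0/24
137 hosts -> /24 (254 usable): 192.168.49.0/24
71 hosts -> /25 (126 usable): 192.168.50.0/25
53 hosts -> /26 (62 usable): 192.168.50.128/26
Allocation: 192.168.48.0/24 (186 hosts, 254 usable); 192.168.49.0/24 (137 hosts, 254 usable); 192.168.50.0/25 (71 hosts, 126 usable); 192.168.50.128/26 (53 hosts, 62 usable)


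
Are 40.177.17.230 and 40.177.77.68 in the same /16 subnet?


Mask: 255.255.0.0
40.177.17.230 AND mask = 40.177.0.0
40.177.77.68 AND mask = 40.177.0.0
Yes, same subnet (40.177.0.0)


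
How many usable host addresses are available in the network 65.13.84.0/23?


Host bits = 32 - 23 = 9
Total addresses = 2^9 = 512
Usable = total - 2 (network and broadcast)
Usable hosts: 510


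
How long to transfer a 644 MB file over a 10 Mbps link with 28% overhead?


Effective throughput = 10 * (1 - 28/100) = 7.2 Mbps
File size in Mb = 644 * 8 = 5152 Mb
Time = 5152 / 7.2
Time = 715.5556 seconds


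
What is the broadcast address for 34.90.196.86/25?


Network: 34.90.196.0/25
Host bits = 7
Set all host bits to 1:
Broadcast: 34.90.196.127


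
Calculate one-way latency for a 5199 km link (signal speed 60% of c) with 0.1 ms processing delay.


Speed = 0.6 * 3e5 km/s = 180000 km/s
Propagation delay = 5199 / 180000 = 0.0289 s = 28.8833 ms
Processing delay = 0.1 ms
Total one-way latency = 28.9833 ms


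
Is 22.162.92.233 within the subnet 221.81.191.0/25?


Subnet network: 221.81.191.0
Test IP AND mask: 22.162.92.128
No, 22.162.92.233 is not in 221.81.191.0/25


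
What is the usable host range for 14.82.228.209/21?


Network: 14.82.224.0
Broadcast: 14.82.231.255
First usable = network + 1
Last usable = broadcast - 1
Range: 14.82.224.1 to 14.82.231.254


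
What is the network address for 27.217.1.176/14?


IP:   00011011.11011001.00000001.10110000
Mask: 11111111.11111100.00000000.00000000
AND operation:
Net:  00011011.11011000.00000000.00000000
Network: 27.216.0.0/14


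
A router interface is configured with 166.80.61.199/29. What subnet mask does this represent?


/29 means 29 network bits, 3 host bits
Binary: 11111111111111111111111111111000
Mask: 255.255.255.248


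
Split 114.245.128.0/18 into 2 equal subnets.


New prefix = 18 + 1 = 19
Each subnet has 8192 addresses
  114.245.128.0/19
  114.245.160.0/19
Subnets: 114.245.128.0/19, 114.245.160.0/19


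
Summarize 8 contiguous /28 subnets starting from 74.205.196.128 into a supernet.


Original prefix: /28
Number of subnets: 8 = 2^3
New prefix = 28 - 3 = 25
Supernet: 74.205.196.128/25


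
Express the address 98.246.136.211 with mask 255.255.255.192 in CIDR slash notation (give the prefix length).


Binary: 11111111.11111111.11111111.11000000
Count leading 1s
Prefix: /26


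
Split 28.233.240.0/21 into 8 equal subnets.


New prefix = 21 + 3 = 24
Each subnet has 256 addresses
  28.233.240.0/24
  28.233.241.0/24
  28.233.242.0/24
  28.233.243.0/24
  28.233.244.0/24
  28.233.245.0/24
  28.233.246.0/24
  28.233.247.0/24
Subnets: 28.233.240.0/24, 28.233.241.0/24, 28.233.242.0/24, 28.233.243.0/24, 28.233.244.0/24, 28.233.245.0/24, 28.233.246.0/24, 28.233.247.0/24


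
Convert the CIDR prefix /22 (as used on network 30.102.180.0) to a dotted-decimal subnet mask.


/22 means 22 network bits, 10 host bits
Binary: 11111111111111111111110000000000
Mask: 255.255.252.0


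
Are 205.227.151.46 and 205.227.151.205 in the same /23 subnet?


Mask: 255.255.254.0
205.227.151.46 AND mask = 205.227.150.0
205.227.151.205 AND mask = 205.227.150.0
Yes, same subnet (205.227.150.0)


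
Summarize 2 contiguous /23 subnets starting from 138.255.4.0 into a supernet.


Original prefix: /23
Number of subnets: 2 = 2^1
New prefix = 23 - 1 = 22
Supernet: 138.255.4.0/22


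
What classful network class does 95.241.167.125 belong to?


First octet: 95
Binary: 01011111
0xxxxxxx -> Class A (1-126)
Class A, default mask 255.0.0.0 (/8)


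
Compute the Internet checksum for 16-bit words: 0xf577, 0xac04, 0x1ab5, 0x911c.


Sum all words (with carry folding):
+ 0xf577 = 0xf577
+ 0xac04 = 0xa17c
+ 0x1ab5 = 0xbc31
+ 0x911c = 0x4d4e
One's complement: ~0x4d4e
Checksum = 0xb2b1


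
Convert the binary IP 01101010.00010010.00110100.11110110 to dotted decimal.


01101010 = 106
00010010 = 18
00110100 = 52
11110110 = 246
IP: 106.18.52.246


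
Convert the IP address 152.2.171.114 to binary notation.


152 = 10011000
2 = 00000010
171 = 10101011
114 = 01110010
Binary: 10011000.00000010.10101011.01110010


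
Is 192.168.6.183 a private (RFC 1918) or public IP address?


RFC 1918 private ranges:
  10.0.0.0/8 (10.0.0.0 - 10.255.255.255)
  172.16.0.0/12 (172.16.0.0 - 172.31.255.255)
  192.168.0.0/16 (192.168.0.0 - 192.168.255.255)
Private (in 192.168.0.0/16)


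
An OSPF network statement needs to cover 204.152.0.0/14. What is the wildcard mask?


Subnet mask: 255.252.0.0
Wildcard = 255.255.255.255 - subnet mask
255 - 255 = 0
255 - 252 = 3
255 - 0 = 255
255 - 0 = 255
Wildcard: 0.3.255.255


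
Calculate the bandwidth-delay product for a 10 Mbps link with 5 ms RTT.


BDP = bandwidth * RTT
= 10 Mbps * 5 ms
= 10 * 1e6 * 5 / 1000 bits
= 50000 bits
= 6250 bytes
= 6.1035 KB
BDP = 50000 bits (6250 bytes)


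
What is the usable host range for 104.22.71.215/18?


Network: 104.22.64.0
Broadcast: 104.22.127.255
First usable = network + 1
Last usable = broadcast - 1
Range: 104.22.64.1 to 104.22.127.254


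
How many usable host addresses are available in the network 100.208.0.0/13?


Host bits = 32 - 13 = 19
Total addresses = 2^19 = 524288
Usable = total - 2 (network and broadcast)
Usable hosts: 524286


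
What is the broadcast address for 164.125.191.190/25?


Network: 164.125.191.128/25
Host bits = 7
Set all host bits to 1:
Broadcast: 164.125.191.255


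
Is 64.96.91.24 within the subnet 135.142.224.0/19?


Subnet network: 135.142.224.0
Test IP AND mask: 64.96.64.0
No, 64.96.91.24 is not in 135.142.224.0/19


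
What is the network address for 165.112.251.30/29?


IP:   10100101.01110000.11111011.00011110
Mask: 11111111.11111111.11111111.11111000
AND operation:
Net:  10100101.01110000.11111011.00011000
Network: 165.112.251.24/29


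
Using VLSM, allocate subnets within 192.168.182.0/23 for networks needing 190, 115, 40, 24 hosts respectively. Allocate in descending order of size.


190 hosts -> /24 (254 usable): 192.168.182.0/24
115 hosts -> /25 (126 usable): 192.168.183.0/25
40 hosts -> /26 (62 usable): 192.168.183.128/26
24 hosts -> /27 (30 usable): 192.168.183.192/27
Allocation: 192.168.182.0/24 (190 hosts, 254 usable); 192.168.183.0/25 (115 hosts, 126 usable); 192.168.183.128/26 (40 hosts, 62 usable); 192.168.183.192/27 (24 hosts, 30 usable)


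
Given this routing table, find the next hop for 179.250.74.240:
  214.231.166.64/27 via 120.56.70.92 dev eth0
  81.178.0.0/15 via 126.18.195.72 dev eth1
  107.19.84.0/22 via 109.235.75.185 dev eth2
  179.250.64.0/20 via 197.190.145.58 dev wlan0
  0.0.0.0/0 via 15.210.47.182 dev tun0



Longest prefix match for 179.250.74.240:
  /27 214.231.166.64: no
  /15 81.178.0.0: no
  /22 107.19.84.0: no
  /20 179.250.64.0: MATCH
  /0 0.0.0.0: MATCH
Selected: next-hop 197.190.145.58 via wlan0 (matched /20)


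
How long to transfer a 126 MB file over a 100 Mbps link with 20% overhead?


Effective throughput = 100 * (1 - 20/100) = 80 Mbps
File size in Mb = 126 * 8 = 1008 Mb
Time = 1008 / 80
Time = 12.6 seconds


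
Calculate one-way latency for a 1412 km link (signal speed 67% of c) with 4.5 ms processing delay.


Speed = 0.67 * 3e5 km/s = 201000 km/s
Propagation delay = 1412 / 201000 = 0.007 s = 7.0249 ms
Processing delay = 4.5 ms
Total one-way latency = 11.5249 ms


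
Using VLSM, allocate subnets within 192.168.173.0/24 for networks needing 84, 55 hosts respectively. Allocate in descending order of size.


84 hosts -> /25 (126 usable): 192.168.173.0/25
55 hosts -> /26 (62 usable): 192.168.173.128/26
Allocation: 192.168.173.0/25 (84 hosts, 126 usable); 192.168.173.128/26 (55 hosts, 62 usable)


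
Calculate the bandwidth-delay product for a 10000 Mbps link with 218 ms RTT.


BDP = bandwidth * RTT
= 10000 Mbps * 218 ms
= 10000 * 1e6 * 218 / 1000 bits
= 2180000000 bits
= 272500000 bytes
= 266113.2812 KB
BDP = 2180000000 bits (272500000 bytes)


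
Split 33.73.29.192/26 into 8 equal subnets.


New prefix = 26 + 3 = 29
Each subnet has 8 addresses
  33.73.29.192/29
  33.73.29.200/29
  33.73.29.208/29
  33.73.29.216/29
  33.73.29.224/29
  33.73.29.232/29
  33.73.29.240/29
  33.73.29.248/29
Subnets: 33.73.29.192/29, 33.73.29.200/29, 33.73.29.208/29, 33.73.29.216/29, 33.73.29.224/29, 33.73.29.232/29, 33.73.29.240/29, 33.73.29.248/29


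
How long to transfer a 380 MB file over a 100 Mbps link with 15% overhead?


Effective throughput = 100 * (1 - 15/100) = 85 Mbps
File size in Mb = 380 * 8 = 3040 Mb
Time = 3040 / 85
Time = 35.7647 seconds


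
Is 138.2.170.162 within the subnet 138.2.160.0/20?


Subnet network: 138.2.160.0
Test IP AND mask: 138.2.160.0
Yes, 138.2.170.162 is in 138.2.160.0/20


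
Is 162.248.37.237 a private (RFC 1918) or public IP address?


RFC 1918 private ranges:
  10.0.0.0/8 (10.0.0.0 - 10.255.255.255)
  172.16.0.0/12 (172.16.0.0 - 172.31.255.255)
  192.168.0.0/16 (192.168.0.0 - 192.168.255.255)
Public (not in any RFC 1918 range)


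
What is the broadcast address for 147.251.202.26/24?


Network: 147.251.202.0/24
Host bits = 8
Set all host bits to 1:
Broadcast: 147.251.202.255


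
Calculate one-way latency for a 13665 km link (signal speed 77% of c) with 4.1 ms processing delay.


Speed = 0.77 * 3e5 km/s = 231000 km/s
Propagation delay = 13665 / 231000 = 0.0592 s = 59.1558 ms
Processing delay = 4.1 ms
Total one-way latency = 63.2558 ms


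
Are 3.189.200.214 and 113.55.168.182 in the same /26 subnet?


Mask: 255.255.255.192
3.189.200.214 AND mask = 3.189.200.192
113.55.168.182 AND mask = 113.55.168.128
No, different subnets (3.189.200.192 vs 113.55.168.128)


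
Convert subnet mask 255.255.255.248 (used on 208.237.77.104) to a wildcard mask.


Subnet mask: 255.255.255.248
Wildcard = 255.255.255.255 - subnet mask
255 - 255 = 0
255 - 255 = 0
255 - 255 = 0
255 - 248 = 7
Wildcard: 0.0.0.7


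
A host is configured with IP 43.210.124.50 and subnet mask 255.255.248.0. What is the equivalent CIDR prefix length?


Binary: 11111111.11111111.11111000.00000000
Count leading 1s
Prefix: /21


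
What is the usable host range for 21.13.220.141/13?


Network: 21.8.0.0
Broadcast: 21.15.255.255
First usable = network + 1
Last usable = broadcast - 1
Range: 21.8.0.1 to 21.15.255.254


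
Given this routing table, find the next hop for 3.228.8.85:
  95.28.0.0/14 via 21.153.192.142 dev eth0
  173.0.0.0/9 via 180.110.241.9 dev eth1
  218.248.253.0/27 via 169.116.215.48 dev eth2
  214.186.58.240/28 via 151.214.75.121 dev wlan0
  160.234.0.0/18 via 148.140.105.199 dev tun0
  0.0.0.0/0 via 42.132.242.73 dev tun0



Longest prefix match for 3.228.8.85:
  /14 95.28.0.0: no
  /9 173.0.0.0: no
  /27 218.248.253.0: no
  /28 214.186.58.240: no
  /18 160.234.0.0: no
  /0 0.0.0.0: MATCH
Selected: next-hop 42.132.242.73 via tun0 (matched /0)


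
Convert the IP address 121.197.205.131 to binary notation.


121 = 01111001
197 = 11000101
205 = 11001101
131 = 10000011
Binary: 01111001.11000101.11001101.10000011


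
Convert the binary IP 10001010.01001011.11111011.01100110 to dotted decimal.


10001010 = 138
01001011 = 75
11111011 = 251
01100110 = 102
IP: 138.75.251.102


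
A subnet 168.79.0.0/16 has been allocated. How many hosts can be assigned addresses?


Host bits = 32 - 16 = 16
Total addresses = 2^16 = 65536
Usable = total - 2 (network and broadcast)
Usable hosts: 65534


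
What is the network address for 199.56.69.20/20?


IP:   11000111.00111000.01000101.00010100
Mask: 11111111.11111111.11110000.00000000
AND operation:
Net:  11000111.00111000.01000000.00000000
Network: 199.56.64.0/20


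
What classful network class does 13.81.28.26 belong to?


First octet: 13
Binary: 00001101
0xxxxxxx -> Class A (1-126)
Class A, default mask 255.0.0.0 (/8)


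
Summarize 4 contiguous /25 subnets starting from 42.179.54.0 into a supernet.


Original prefix: /25
Number of subnets: 4 = 2^2
New prefix = 25 - 2 = 23
Supernet: 42.179.54.0/23


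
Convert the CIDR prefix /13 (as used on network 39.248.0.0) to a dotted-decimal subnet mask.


/13 means 13 network bits, 19 host bits
Binary: 11111111111110000000000000000000
Mask: 255.248.0.0


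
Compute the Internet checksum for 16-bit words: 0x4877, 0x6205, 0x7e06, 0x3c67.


Sum all words (with carry folding):
+ 0x4877 = 0x4877
+ 0x6205 = 0xaa7c
+ 0x7e06 = 0x2883
+ 0x3c67 = 0x64ea
One's complement: ~0x64ea
Checksum = 0x9b15


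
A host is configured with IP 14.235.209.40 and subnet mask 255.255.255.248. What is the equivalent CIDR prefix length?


Binary: 11111111.11111111.11111111.11111000
Count leading 1s
Prefix: /29


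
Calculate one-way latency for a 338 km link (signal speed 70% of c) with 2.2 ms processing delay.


Speed = 0.7 * 3e5 km/s = 210000 km/s
Propagation delay = 338 / 210000 = 0.0016 s = 1.6095 ms
Processing delay = 2.2 ms
Total one-way latency = 3.8095 ms


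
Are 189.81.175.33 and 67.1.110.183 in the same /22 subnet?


Mask: 255.255.252.0
189.81.175.33 AND mask = 189.81.172.0
67.1.110.183 AND mask = 67.1.108.0
No, different subnets (189.81.172.0 vs 67.1.108.0)


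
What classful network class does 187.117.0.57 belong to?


First octet: 187
Binary: 10111011
10xxxxxx -> Class B (128-191)
Class B, default mask 255.255.0.0 (/16)


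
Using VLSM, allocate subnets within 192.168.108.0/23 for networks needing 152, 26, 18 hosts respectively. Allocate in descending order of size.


152 hosts -> /24 (254 usable): 192.168.108.0/24
26 hosts -> /27 (30 usable): 192.168.109.0/27
18 hosts -> /27 (30 usable): 192.168.109.32/27
Allocation: 192.168.108.0/24 (152 hosts, 254 usable); 192.168.109.0/27 (26 hosts, 30 usable); 192.168.109.32/27 (18 hosts, 30 usable)


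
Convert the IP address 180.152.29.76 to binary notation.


180 = 10110100
152 = 10011000
29 = 00011101
76 = 01001100
Binary: 10110100.10011000.00011101.01001100


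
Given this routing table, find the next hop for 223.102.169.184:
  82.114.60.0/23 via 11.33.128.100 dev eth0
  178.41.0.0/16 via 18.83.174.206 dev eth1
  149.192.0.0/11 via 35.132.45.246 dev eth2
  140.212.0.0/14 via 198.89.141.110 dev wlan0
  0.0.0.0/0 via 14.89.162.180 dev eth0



Longest prefix match for 223.102.169.184:
  /23 82.114.60.0: no
  /16 178.41.0.0: no
  /11 149.192.0.0: no
  /14 140.212.0.0: no
  /0 0.0.0.0: MATCH
Selected: next-hop 14.89.162.180 via eth0 (matched /0)


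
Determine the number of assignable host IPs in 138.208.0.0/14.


Host bits = 32 - 14 = 18
Total addresses = 2^18 = 262144
Usable = total - 2 (network and broadcast)
Usable hosts: 262142


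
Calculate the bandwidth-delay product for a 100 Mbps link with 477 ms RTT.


BDP = bandwidth * RTT
= 100 Mbps * 477 ms
= 100 * 1e6 * 477 / 1000 bits
= 47700000 bits
= 5962500 bytes
= 5822.7539 KB
BDP = 47700000 bits (5962500 bytes)


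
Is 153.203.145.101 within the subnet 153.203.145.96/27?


Subnet network: 153.203.145.96
Test IP AND mask: 153.203.145.96
Yes, 153.203.145.101 is in 153.203.145.96/27


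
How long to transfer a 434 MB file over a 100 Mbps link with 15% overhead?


Effective throughput = 100 * (1 - 15/100) = 85 Mbps
File size in Mb = 434 * 8 = 3472 Mb
Time = 3472 / 85
Time = 40.8471 seconds


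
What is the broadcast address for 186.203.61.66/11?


Network: 186.192.0.0/11
Host bits = 21
Set all host bits to 1:
Broadcast: 186.223.255.255


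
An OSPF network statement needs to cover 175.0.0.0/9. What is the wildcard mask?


Subnet mask: 255.128.0.0
Wildcard = 255.255.255.255 - subnet mask
255 - 255 = 0
255 - 128 = 127
255 - 0 = 255
255 - 0 = 255
Wildcard: 0.127.255.255


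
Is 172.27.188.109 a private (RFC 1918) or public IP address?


RFC 1918 private ranges:
  10.0.0.0/8 (10.0.0.0 - 10.255.255.255)
  172.16.0.0/12 (172.16.0.0 - 172.31.255.255)
  192.168.0.0/16 (192.168.0.0 - 192.168.255.255)
Private (in 172.16.0.0/12)


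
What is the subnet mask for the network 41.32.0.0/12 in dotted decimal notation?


/12 means 12 network bits, 20 host bits
Binary: 11111111111100000000000000000000
Mask: 255.240.0.0


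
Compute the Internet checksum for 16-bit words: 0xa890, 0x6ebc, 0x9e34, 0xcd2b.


Sum all words (with carry folding):
+ 0xa890 = 0xa890
+ 0x6ebc = 0x174d
+ 0x9e34 = 0xb581
+ 0xcd2b = 0x82ad
One's complement: ~0x82ad
Checksum = 0x7d52


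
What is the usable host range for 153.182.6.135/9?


Network: 153.128.0.0
Broadcast: 153.255.255.255
First usable = network + 1
Last usable = broadcast - 1
Range: 153.128.0.1 to 153.255.255.254


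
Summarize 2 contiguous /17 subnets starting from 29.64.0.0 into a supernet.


Original prefix: /17
Number of subnets: 2 = 2^1
New prefix = 17 - 1 = 16
Supernet: 29.64.0.0/16


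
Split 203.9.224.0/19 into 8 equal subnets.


New prefix = 19 + 3 = 22
Each subnet has 1024 addresses
  203.9.224.0/22
  203.9.228.0/22
  203.9.232.0/22
  203.9.236.0/22
  203.9.240.0/22
  203.9.244.0/22
  203.9.248.0/22
  203.9.252.0/22
Subnets: 203.9.224.0/22, 203.9.228.0/22, 203.9.232.0/22, 203.9.236.0/22, 203.9.240.0/22, 203.9.244.0/22, 203.9.248.0/22, 203.9.252.0/22


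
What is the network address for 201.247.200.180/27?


IP:   11001001.11110111.11001000.10110100
Mask: 11111111.11111111.11111111.11100000
AND operation:
Net:  11001001.11110111.11001000.10100000
Network: 201.247.200.160/27


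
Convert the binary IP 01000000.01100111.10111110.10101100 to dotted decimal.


01000000 = 64
01100111 = 103
10111110 = 190
10101100 = 172
IP: 64.103.190.172


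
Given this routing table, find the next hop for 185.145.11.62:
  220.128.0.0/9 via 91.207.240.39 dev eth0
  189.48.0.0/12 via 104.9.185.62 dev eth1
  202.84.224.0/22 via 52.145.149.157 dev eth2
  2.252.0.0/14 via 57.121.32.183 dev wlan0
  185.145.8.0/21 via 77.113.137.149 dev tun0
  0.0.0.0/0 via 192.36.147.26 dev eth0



Longest prefix match for 185.145.11.62:
  /9 220.128.0.0: no
  /12 189.48.0.0: no
  /22 202.84.224.0: no
  /14 2.252.0.0: no
  /21 185.145.8.0: MATCH
  /0 0.0.0.0: MATCH
Selected: next-hop 77.113.137.149 via tun0 (matched /21)


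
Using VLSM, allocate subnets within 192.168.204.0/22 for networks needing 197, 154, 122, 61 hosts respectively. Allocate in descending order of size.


197 hosts -> /24 (254 usable): 192.168.204.0/24
154 hosts -> /24 (254 usable): 192.168.205.0/24
122 hosts -> /25 (126 usable): 192.168.206.0/25
61 hosts -> /26 (62 usable): 192.168.206.128/26
Allocation: 192.168.204.0/24 (197 hosts, 254 usable); 192.168.205.0/24 (154 hosts, 254 usable); 192.168.206.0/25 (122 hosts, 126 usable); 192.168.206.128/26 (61 hosts, 62 usable)


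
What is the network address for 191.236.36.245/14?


IP:   10111111.11101100.00100100.11110101
Mask: 11111111.11111100.00000000.00000000
AND operation:
Net:  10111111.11101100.00000000.00000000
Network: 191.236.0.0/14


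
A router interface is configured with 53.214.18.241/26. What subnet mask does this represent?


/26 means 26 network bits, 6 host bits
Binary: 11111111111111111111111111000000
Mask: 255.255.255.192


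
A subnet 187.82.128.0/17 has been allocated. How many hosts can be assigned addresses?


Host bits = 32 - 17 = 15
Total addresses = 2^15 = 32768
Usable = total - 2 (network and broadcast)
Usable hosts: 32766


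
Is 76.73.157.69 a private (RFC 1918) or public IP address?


RFC 1918 private ranges:
  10.0.0.0/8 (10.0.0.0 - 10.255.255.255)
  172.16.0.0/12 (172.16.0.0 - 172.31.255.255)
  192.168.0.0/16 (192.168.0.0 - 192.168.255.255)
Public (not in any RFC 1918 range)


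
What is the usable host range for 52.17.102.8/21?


Network: 52.17.96.0
Broadcast: 52.17.103.255
First usable = network + 1
Last usable = broadcast - 1
Range: 52.17.96.1 to 52.17.103.254


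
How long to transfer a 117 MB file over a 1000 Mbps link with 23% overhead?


Effective throughput = 1000 * (1 - 23/100) = 770 Mbps
File size in Mb = 117 * 8 = 936 Mb
Time = 936 / 770
Time = 1.2156 seconds


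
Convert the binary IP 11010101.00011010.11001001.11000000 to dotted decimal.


11010101 = 213
00011010 = 26
11001001 = 201
11000000 = 192
IP: 213.26.201.192


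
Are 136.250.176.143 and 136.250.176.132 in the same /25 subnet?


Mask: 255.255.255.128
136.250.176.143 AND mask = 136.250.176.128
136.250.176.132 AND mask = 136.250.176.128
Yes, same subnet (136.250.176.128)


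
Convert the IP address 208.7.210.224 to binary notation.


208 = 11010000
7 = 00000111
210 = 11010010
224 = 11100000
Binary: 11010000.00000111.11010010.11100000


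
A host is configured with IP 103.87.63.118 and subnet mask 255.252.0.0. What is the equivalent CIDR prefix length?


Binary: 11111111.11111100.00000000.00000000
Count leading 1s
Prefix: /14


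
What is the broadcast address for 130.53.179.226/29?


Network: 130.53.179.224/29
Host bits = 3
Set all host bits to 1:
Broadcast: 130.53.179.231


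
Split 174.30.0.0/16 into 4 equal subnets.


New prefix = 16 + 2 = 18
Each subnet has 16384 addresses
  174.30.0.0/18
  174.30.64.0/18
  174.30.128.0/18
  174.30.192.0/18
Subnets: 174.30.0.0/18, 174.30.64.0/18, 174.30.128.0/18, 174.30.192.0/18


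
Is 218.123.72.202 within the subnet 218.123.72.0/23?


Subnet network: 218.123.72.0
Test IP AND mask: 218.123.72.0
Yes, 218.123.72.202 is in 218.123.72.0/23


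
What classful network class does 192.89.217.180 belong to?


First octet: 192
Binary: 11000000
110xxxxx -> Class C (192-223)
Class C, default mask 255.255.255.0 (/24)


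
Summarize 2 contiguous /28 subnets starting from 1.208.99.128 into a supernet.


Original prefix: /28
Number of subnets: 2 = 2^1
New prefix = 28 - 1 = 27
Supernet: 1.208.99.128/27


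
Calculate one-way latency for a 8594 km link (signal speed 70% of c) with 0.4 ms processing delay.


Speed = 0.7 * 3e5 km/s = 210000 km/s
Propagation delay = 8594 / 210000 = 0.0409 s = 40.9238 ms
Processing delay = 0.4 ms
Total one-way latency = 41.3238 ms


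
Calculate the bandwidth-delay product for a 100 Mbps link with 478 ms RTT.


BDP = bandwidth * RTT
= 100 Mbps * 478 ms
= 100 * 1e6 * 478 / 1000 bits
= 47800000 bits
= 5975000 bytes
= 5834.9609 KB
BDP = 47800000 bits (5975000 bytes)


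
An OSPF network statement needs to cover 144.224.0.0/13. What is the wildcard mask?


Subnet mask: 255.248.0.0
Wildcard = 255.255.255.255 - subnet mask
255 - 255 = 0
255 - 248 = 7
255 - 0 = 255
255 - 0 = 255
Wildcard: 0.7.255.255


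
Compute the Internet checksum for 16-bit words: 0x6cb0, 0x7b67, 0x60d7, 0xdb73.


Sum all words (with carry folding):
+ 0x6cb0 = 0x6cb0
+ 0x7b67 = 0xe817
+ 0x60d7 = 0x48ef
+ 0xdb73 = 0x2463
One's complement: ~0x2463
Checksum = 0xdb9c


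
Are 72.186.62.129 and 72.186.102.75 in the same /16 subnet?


Mask: 255.255.0.0
72.186.62.129 AND mask = 72.186.0.0
72.186.102.75 AND mask = 72.186.0.0
Yes, same subnet (72.186.0.0)


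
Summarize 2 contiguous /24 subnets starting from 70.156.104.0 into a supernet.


Original prefix: /24
Number of subnets: 2 = 2^1
New prefix = 24 - 1 = 23
Supernet: 70.156.104.0/23


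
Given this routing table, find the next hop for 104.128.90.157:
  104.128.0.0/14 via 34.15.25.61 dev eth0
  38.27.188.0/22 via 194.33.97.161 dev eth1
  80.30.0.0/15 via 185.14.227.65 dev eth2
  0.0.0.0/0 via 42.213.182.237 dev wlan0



Longest prefix match for 104.128.90.157:
  /14 104.128.0.0: MATCH
  /22 38.27.188.0: no
  /15 80.30.0.0: no
  /0 0.0.0.0: MATCH
Selected: next-hop 34.15.25.61 via eth0 (matched /14)


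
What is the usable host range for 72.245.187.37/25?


Network: 72.245.187.0
Broadcast: 72.245.187.127
First usable = network + 1
Last usable = broadcast - 1
Range: 72.245.187.1 to 72.245.187.126


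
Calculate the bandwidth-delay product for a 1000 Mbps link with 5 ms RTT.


BDP = bandwidth * RTT
= 1000 Mbps * 5 ms
= 1000 * 1e6 * 5 / 1000 bits
= 5000000 bits
= 625000 bytes
= 610.3516 KB
BDP = 5000000 bits (625000 bytes)


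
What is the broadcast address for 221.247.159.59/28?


Network: 221.247.159.48/28
Host bits = 4
Set all host bits to 1:
Broadcast: 221.247.159.63


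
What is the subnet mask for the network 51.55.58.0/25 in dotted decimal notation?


/25 means 25 network bits, 7 host bits
Binary: 11111111111111111111111110000000
Mask: 255.255.255.128


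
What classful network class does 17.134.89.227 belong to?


First octet: 17
Binary: 00010001
0xxxxxxx -> Class A (1-126)
Class A, default mask 255.0.0.0 (/8)


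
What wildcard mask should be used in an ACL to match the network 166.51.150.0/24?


Subnet mask: 255.255.255.0
Wildcard = 255.255.255.255 - subnet mask
255 - 255 = 0
255 - 255 = 0
255 - 255 = 0
255 - 0 = 255
Wildcard: 0.0.0.255


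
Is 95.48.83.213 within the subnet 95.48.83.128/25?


Subnet network: 95.48.83.128
Test IP AND mask: 95.48.83.128
Yes, 95.48.83.213 is in 95.48.83.128/25


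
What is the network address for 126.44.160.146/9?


IP:   01111110.00101100.10100000.10010010
Mask: 11111111.10000000.00000000.00000000
AND operation:
Net:  01111110.00000000.00000000.00000000
Network: 126.0.0.0/9


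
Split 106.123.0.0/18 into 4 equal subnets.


New prefix = 18 + 2 = 20
Each subnet has 4096 addresses
  106.123.0.0/20
  106.123.16.0/20
  106.123.32.0/20
  106.123.48.0/20
Subnets: 106.123.0.0/20, 106.123.16.0/20, 106.123.32.0/20, 106.123.48.0/20


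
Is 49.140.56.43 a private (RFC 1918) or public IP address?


RFC 1918 private ranges:
  10.0.0.0/8 (10.0.0.0 - 10.255.255.255)
  172.16.0.0/12 (172.16.0.0 - 172.31.255.255)
  192.168.0.0/16 (192.168.0.0 - 192.168.255.255)
Public (not in any RFC 1918 range)


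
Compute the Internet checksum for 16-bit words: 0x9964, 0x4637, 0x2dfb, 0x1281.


Sum all words (with carry folding):
+ 0x9964 = 0x9964
+ 0x4637 = 0xdf9b
+ 0x2dfb = 0x0d97
+ 0x1281 = 0x2018
One's complement: ~0x2018
Checksum = 0xdfe7


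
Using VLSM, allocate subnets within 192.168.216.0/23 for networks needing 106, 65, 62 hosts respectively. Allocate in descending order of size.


106 hosts -> /25 (126 usable): 192.168.216.0/25
65 hosts -> /25 (126 usable): 192.168.216.128/25
62 hosts -> /26 (62 usable): 192.168.217.0/26
Allocation: 192.168.216.0/25 (106 hosts, 126 usable); 192.168.216.128/25 (65 hosts, 126 usable); 192.168.217.0/26 (62 hosts, 62 usable)


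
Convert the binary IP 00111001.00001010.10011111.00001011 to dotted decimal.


00111001 = 57
00001010 = 10
10011111 = 159
00001011 = 11
IP: 57.10.159.11


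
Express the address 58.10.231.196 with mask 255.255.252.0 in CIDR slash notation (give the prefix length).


Binary: 11111111.11111111.11111100.00000000
Count leading 1s
Prefix: /22


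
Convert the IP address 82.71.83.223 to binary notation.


82 = 01010010
71 = 01000111
83 = 01010011
223 = 11011111
Binary: 01010010.01000111.01010011.11011111


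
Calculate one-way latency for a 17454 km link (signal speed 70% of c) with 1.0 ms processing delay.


Speed = 0.7 * 3e5 km/s = 210000 km/s
Propagation delay = 17454 / 210000 = 0.0831 s = 83.1143 ms
Processing delay = 1.0 ms
Total one-way latency = 84.1143 ms


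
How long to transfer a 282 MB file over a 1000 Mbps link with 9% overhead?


Effective throughput = 1000 * (1 - 9/100) = 910 Mbps
File size in Mb = 282 * 8 = 2256 Mb
Time = 2256 / 910
Time = 2.4791 seconds


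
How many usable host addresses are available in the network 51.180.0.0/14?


Host bits = 32 - 14 = 18
Total addresses = 2^18 = 262144
Usable = total - 2 (network and broadcast)
Usable hosts: 262142


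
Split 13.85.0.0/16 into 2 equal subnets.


New prefix = 16 + 1 = 17
Each subnet has 32768 addresses
  13.85.0.0/17
  13.85.128.0/17
Subnets: 13.85.0.0/17, 13.85.128.0/17


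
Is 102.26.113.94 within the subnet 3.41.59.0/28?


Subnet network: 3.41.59.0
Test IP AND mask: 102.26.113.80
No, 102.26.113.94 is not in 3.41.59.0/28


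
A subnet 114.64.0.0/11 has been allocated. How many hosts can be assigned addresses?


Host bits = 32 - 11 = 21
Total addresses = 2^21 = 2097152
Usable = total - 2 (network and broadcast)
Usable hosts: 2097150


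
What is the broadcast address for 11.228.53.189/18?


Network: 11.228.0.0/18
Host bits = 14
Set all host bits to 1:
Broadcast: 11.228.63.255


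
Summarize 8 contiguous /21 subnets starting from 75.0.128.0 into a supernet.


Original prefix: /21
Number of subnets: 8 = 2^3
New prefix = 21 - 3 = 18
Supernet: 75.0.128.0/18


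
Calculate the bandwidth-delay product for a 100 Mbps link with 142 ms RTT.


BDP = bandwidth * RTT
= 100 Mbps * 142 ms
= 100 * 1e6 * 142 / 1000 bits
= 14200000 bits
= 1775000 bytes
= 1733.3984 KB
BDP = 14200000 bits (1775000 bytes)


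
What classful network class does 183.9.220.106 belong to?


First octet: 183
Binary: 10110111
10xxxxxx -> Class B (128-191)
Class B, default mask 255.255.0.0 (/16)


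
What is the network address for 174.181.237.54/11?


IP:   10101110.10110101.11101101.00110110
Mask: 11111111.11100000.00000000.00000000
AND operation:
Net:  10101110.10100000.00000000.00000000
Network: 174.160.0.0/11


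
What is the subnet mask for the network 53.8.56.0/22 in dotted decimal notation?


/22 means 22 network bits, 10 host bits
Binary: 11111111111111111111110000000000
Mask: 255.255.252.0


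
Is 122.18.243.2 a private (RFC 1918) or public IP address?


RFC 1918 private ranges:
  10.0.0.0/8 (10.0.0.0 - 10.255.255.255)
  172.16.0.0/12 (172.16.0.0 - 172.31.255.255)
  192.168.0.0/16 (192.168.0.0 - 192.168.255.255)
Public (not in any RFC 1918 range)


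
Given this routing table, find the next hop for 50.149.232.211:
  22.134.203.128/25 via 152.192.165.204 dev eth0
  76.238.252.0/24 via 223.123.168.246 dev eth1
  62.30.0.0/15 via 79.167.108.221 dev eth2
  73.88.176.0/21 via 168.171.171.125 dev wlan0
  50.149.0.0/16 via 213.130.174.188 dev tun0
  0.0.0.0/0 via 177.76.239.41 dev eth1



Longest prefix match for 50.149.232.211:
  /25 22.134.203.128: no
  /24 76.238.252.0: no
  /15 62.30.0.0: no
  /21 73.88.176.0: no
  /16 50.149.0.0: MATCH
  /0 0.0.0.0: MATCH
Selected: next-hop 213.130.174.188 via tun0 (matched /16)


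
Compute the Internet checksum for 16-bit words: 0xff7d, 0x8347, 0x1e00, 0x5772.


Sum all words (with carry folding):
+ 0xff7d = 0xff7d
+ 0x8347 = 0x82c5
+ 0x1e00 = 0xa0c5
+ 0x5772 = 0xf837
One's complement: ~0xf837
Checksum = 0x07c8


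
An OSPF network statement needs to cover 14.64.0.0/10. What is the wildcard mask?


Subnet mask: 255.192.0.0
Wildcard = 255.255.255.255 - subnet mask
255 - 255 = 0
255 - 192 = 63
255 - 0 = 255
255 - 0 = 255
Wildcard: 0.63.255.255


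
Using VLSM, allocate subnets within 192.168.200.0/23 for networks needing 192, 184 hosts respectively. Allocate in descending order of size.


192 hosts -> /24 (254 usable): 192.168.200.0/24
184 hosts -> /24 (254 usable): 192.168.201.0/24
Allocation: 192.168.200.0/24 (192 hosts, 254 usable); 192.168.201.0/24 (184 hosts, 254 usable)


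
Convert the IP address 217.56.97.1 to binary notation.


217 = 11011001
56 = 00111000
97 = 01100001
1 = 00000001
Binary: 11011001.00111000.01100001.00000001


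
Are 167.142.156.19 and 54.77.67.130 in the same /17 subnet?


Mask: 255.255.128.0
167.142.156.19 AND mask = 167.142.128.0
54.77.67.130 AND mask = 54.77.0.0
No, different subnets (167.142.128.0 vs 54.77.0.0)


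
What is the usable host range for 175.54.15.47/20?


Network: 175.54.0.0
Broadcast: 175.54.15.255
First usable = network + 1
Last usable = broadcast - 1
Range: 175.54.0.1 to 175.54.15.254


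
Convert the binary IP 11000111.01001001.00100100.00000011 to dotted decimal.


11000111 = 199
01001001 = 73
00100100 = 36
00000011 = 3
IP: 199.73.36.3


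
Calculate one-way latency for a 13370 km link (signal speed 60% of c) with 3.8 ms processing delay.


Speed = 0.6 * 3e5 km/s = 180000 km/s
Propagation delay = 13370 / 180000 = 0.0743 s = 74.2778 ms
Processing delay = 3.8 ms
Total one-way latency = 78.0778 ms


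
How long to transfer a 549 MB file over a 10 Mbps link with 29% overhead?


Effective throughput = 10 * (1 - 29/100) = 7.1 Mbps
File size in Mb = 549 * 8 = 4392 Mb
Time = 4392 / 7.1
Time = 618.5915 seconds


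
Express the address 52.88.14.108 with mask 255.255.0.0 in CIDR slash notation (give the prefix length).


Binary: 11111111.11111111.00000000.00000000
Count leading 1s
Prefix: /16


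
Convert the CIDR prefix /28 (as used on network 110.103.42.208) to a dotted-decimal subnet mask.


/28 means 28 network bits, 4 host bits
Binary: 11111111111111111111111111110000
Mask: 255.255.255.240


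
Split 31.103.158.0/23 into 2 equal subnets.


New prefix = 23 + 1 = 24
Each subnet has 256 addresses
  31.103.158.0/24
  31.103.159.0/24
Subnets: 31.103.158.0/24, 31.103.159.0/24


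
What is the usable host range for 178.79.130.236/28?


Network: 178.79.130.224
Broadcast: 178.79.130.239
First usable = network + 1
Last usable = broadcast - 1
Range: 178.79.130.225 to 178.79.130.238


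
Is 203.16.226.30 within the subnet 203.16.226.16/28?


Subnet network: 203.16.226.16
Test IP AND mask: 203.16.226.16
Yes, 203.16.226.30 is in 203.16.226.16/28


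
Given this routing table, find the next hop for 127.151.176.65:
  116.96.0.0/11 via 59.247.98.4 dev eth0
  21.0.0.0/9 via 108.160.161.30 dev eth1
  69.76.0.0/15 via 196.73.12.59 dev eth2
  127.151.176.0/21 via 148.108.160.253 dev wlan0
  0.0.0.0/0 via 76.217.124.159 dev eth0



Longest prefix match for 127.151.176.65:
  /11 116.96.0.0: no
  /9 21.0.0.0: no
  /15 69.76.0.0: no
  /21 127.151.176.0: MATCH
  /0 0.0.0.0: MATCH
Selected: next-hop 148.108.160.253 via wlan0 (matched /21)


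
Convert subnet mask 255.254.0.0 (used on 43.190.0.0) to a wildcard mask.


Subnet mask: 255.254.0.0
Wildcard = 255.255.255.255 - subnet mask
255 - 255 = 0
255 - 254 = 1
255 - 0 = 255
255 - 0 = 255
Wildcard: 0.1.255.255


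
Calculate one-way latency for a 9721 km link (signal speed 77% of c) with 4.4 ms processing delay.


Speed = 0.77 * 3e5 km/s = 231000 km/s
Propagation delay = 9721 / 231000 = 0.0421 s = 42.0823 ms
Processing delay = 4.4 ms
Total one-way latency = 46.4823 ms


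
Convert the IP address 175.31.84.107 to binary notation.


175 = 10101111
31 = 00011111
84 = 01010100
107 = 01101011
Binary: 10101111.00011111.01010100.01101011


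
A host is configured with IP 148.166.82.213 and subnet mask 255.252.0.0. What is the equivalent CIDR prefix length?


Binary: 11111111.11111100.00000000.00000000
Count leading 1s
Prefix: /14


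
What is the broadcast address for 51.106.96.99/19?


Network: 51.106.96.0/19
Host bits = 13
Set all host bits to 1:
Broadcast: 51.106.127.255


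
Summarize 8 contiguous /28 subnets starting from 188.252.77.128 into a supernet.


Original prefix: /28
Number of subnets: 8 = 2^3
New prefix = 28 - 3 = 25
Supernet: 188.252.77.128/25


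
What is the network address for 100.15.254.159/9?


IP:   01100100.00001111.11111110.10011111
Mask: 11111111.10000000.00000000.00000000
AND operation:
Net:  01100100.00000000.00000000.00000000
Network: 100.0.0.0/9


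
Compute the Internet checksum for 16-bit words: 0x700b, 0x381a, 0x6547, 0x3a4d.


Sum all words (with carry folding):
+ 0x700b = 0x700b
+ 0x381a = 0xa825
+ 0x6547 = 0x0d6d
+ 0x3a4d = 0x47ba
One's complement: ~0x47ba
Checksum = 0xb845


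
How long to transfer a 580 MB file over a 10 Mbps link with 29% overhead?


Effective throughput = 10 * (1 - 29/100) = 7.1 Mbps
File size in Mb = 580 * 8 = 4640 Mb
Time = 4640 / 7.1
Time = 653.5211 seconds


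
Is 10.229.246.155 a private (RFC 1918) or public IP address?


RFC 1918 private ranges:
  10.0.0.0/8 (10.0.0.0 - 10.255.255.255)
  172.16.0.0/12 (172.16.0.0 - 172.31.255.255)
  192.168.0.0/16 (192.168.0.0 - 192.168.255.255)
Private (in 10.0.0.0/8)


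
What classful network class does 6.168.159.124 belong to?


First octet: 6
Binary: 00000110
0xxxxxxx -> Class A (1-126)
Class A, default mask 255.0.0.0 (/8)


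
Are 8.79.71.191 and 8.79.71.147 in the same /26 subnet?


Mask: 255.255.255.192
8.79.71.191 AND mask = 8.79.71.128
8.79.71.147 AND mask = 8.79.71.128
Yes, same subnet (8.79.71.128)


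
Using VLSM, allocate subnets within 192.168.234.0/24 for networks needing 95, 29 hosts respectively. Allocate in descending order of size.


95 hosts -> /25 (126 usable): 192.168.234.0/25
29 hosts -> /27 (30 usable): 192.168.234.128/27
Allocation: 192.168.234.0/25 (95 hosts, 126 usable); 192.168.234.128/27 (29 hosts, 30 usable)


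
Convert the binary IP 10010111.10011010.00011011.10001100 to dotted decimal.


10010111 = 151
10011010 = 154
00011011 = 27
10001100 = 140
IP: 151.154.27.140


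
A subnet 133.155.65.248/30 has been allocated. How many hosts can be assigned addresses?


Host bits = 32 - 30 = 2
Total addresses = 2^2 = 4
Usable = total - 2 (network and broadcast)
Usable hosts: 2


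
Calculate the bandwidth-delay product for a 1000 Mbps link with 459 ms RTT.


BDP = bandwidth * RTT
= 1000 Mbps * 459 ms
= 1000 * 1e6 * 459 / 1000 bits
= 459000000 bits
= 57375000 bytes
= 56030.2734 KB
BDP = 459000000 bits (57375000 bytes)


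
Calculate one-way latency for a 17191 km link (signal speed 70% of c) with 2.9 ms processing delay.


Speed = 0.7 * 3e5 km/s = 210000 km/s
Propagation delay = 17191 / 210000 = 0.0819 s = 81.8619 ms
Processing delay = 2.9 ms
Total one-way latency = 84.7619 ms


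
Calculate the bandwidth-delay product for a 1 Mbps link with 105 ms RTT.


BDP = bandwidth * RTT
= 1 Mbps * 105 ms
= 1 * 1e6 * 105 / 1000 bits
= 105000 bits
= 13125 bytes
= 12.8174 KB
BDP = 105000 bits (13125 bytes)
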